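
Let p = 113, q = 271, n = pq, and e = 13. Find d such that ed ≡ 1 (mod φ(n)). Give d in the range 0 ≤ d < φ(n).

13957

φ(n) = (p−1)(q−1) = 112·270 = 30240.
Need d with 13·d ≡ 1 (mod 30240). Apply the extended Euclidean algorithm:
30240 = 2326*13 + 2
13 = 6*2 + 1
2 = 2*1 + 0
Back-substitute:
1 = 13 − 6·2
1 = −6·30240 + 13957·13
So 13·13957 ≡ 1 (mod 30240), hence d = 13957.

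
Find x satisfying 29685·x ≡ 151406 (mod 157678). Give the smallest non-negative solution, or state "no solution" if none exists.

43338

First find gcd(29685, 157678):
157678 = 5·29685 + 9253
29685 = 3·9253 + 1926
9253 = 4·1926 + 1549
1926 = 1·1549 + 377
1549 = 4·377 + 41
377 = 9·41 + 8
41 = 5·8 + 1
8 = 8·1 + 0
gcd = 1, so a unique solution mod 157678 exists.
Back-substitute for the Bézout coefficients:
1 = 41 − 5·8
1 = −5·377 + 46·41
1 = 46·1549 − 189·377
1 = −189·1926 + 235·1549
1 = 235·9253 − 1129·1926
1 = −1129·29685 + 3622·9253
1 = 3622·157678 − 19239·29685
So 29685·(-19239) ≡ 1 (mod 157678), giving 29685⁻¹ ≡ 138439.
x ≡ 29685⁻¹·151406 ≡ 138439·151406 ≡ 43338 (mod 157678).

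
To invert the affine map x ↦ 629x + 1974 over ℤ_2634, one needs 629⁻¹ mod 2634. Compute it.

Run Euclid on (2634, 629):
2634 = 4·629 + 118
629 = 5·118 + 39
118 = 3·39 + 1
39 = 39·1 + 0
The gcd is 1. Working backward:
1 = 118 − 3·39
1 = −3·629 + 16·118
1 = 16·2634 − 67·629
So 629·(-67) ≡ 1 (mod 2634), and -67 ≡ 2567 (mod 2634).

2567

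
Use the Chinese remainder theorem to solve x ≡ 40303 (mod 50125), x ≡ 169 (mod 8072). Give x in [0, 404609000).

Write x = 40303 + 50125·k. Then 50125·k ≡ 169 − 40303 ≡ 226 (mod 8072).
Need 50125⁻¹ mod 8072. Extended Euclid on (8072, 1693):
8072 = 4·1693 + 1300
1693 = 1·1300 + 393
1300 = 3·393 + 121
393 = 3·121 + 30
121 = 4·30 + 1
30 = 30·1 + 0
Back-substitute:
1 = 121 − 4·30
1 = −4·393 + 13·121
1 = 13·1300 − 43·393
1 = −43·1693 + 56·1300
1 = 56·8072 − 267·1693
50125⁻¹ ≡ 7805 (mod 8072), so k ≡ 7805·226 ≡ 4234 (mod 8072).
x = 40303 + 50125·4234 = 212269553.

212269553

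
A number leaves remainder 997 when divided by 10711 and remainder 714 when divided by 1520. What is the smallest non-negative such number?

5003034

Write x = 997 + 10711·k. Then 10711·k ≡ 714 − 997 ≡ 1237 (mod 1520).
Need 10711⁻¹ mod 1520. Extended Euclid on (1520, 71):
1520 = 21×71 + 29
71 = 2×29 + 13
29 = 2×13 + 3
13 = 4×3 + 1
3 = 3×1 + 0
Back-substitute:
1 = 13 − 4·3
1 = −4·29 + 9·13
1 = 9·71 − 22·29
1 = −22·1520 + 471·71
10711⁻¹ ≡ 471 (mod 1520), so k ≡ 471·1237 ≡ 467 (mod 1520).
x = 997 + 10711·467 = 5003034.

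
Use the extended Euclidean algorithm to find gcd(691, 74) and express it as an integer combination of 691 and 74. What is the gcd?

Apply Euclid's algorithm to 691 and 74:
691 = 9*74 + 25
74 = 2*25 + 24
25 = 1*24 + 1
24 = 24*1 + 0
gcd(691, 74) = 1.
Back-substituting:
1 = 25 − 24
1 = −74 + 3·25
1 = 3·691 − 28·74
So 1 = (3)·691 + (-28)·74.

1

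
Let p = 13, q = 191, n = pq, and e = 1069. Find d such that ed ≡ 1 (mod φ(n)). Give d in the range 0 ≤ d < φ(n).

φ(n) = (p−1)(q−1) = 12·190 = 2280.
Need d with 1069·d ≡ 1 (mod 2280). Apply the extended Euclidean algorithm:
2280 = 2×1069 + 142
1069 = 7×142 + 75
142 = 1×75 + 67
75 = 1×67 + 8
67 = 8×8 + 3
8 = 2×3 + 2
3 = 1×2 + 1
2 = 2×1 + 0
Back-substitute:
1 = 3 − 2
1 = −8 + 3·3
1 = 3·67 − 25·8
1 = −25·75 + 28·67
1 = 28·142 − 53·75
1 = −53·1069 + 399·142
1 = 399·2280 − 851·1069
So 1069·(-851) ≡ 1 (mod 2280), hence d ≡ -851 ≡ 1429 (mod 2280).

1429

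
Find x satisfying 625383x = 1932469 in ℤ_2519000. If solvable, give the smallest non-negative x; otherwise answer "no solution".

First find gcd(625383, 2519000):
2519000 = 4×625383 + 17468
625383 = 35×17468 + 14003
17468 = 1×14003 + 3465
14003 = 4×3465 + 143
3465 = 24×143 + 33
143 = 4×33 + 11
33 = 3×11 + 0
gcd = 11 and 11 | 1932469, so solutions exist. Divide through by 11: 56853x ≡ 175679 (mod 229000).
Now find 56853⁻¹ mod 229000:
229000 = 4·56853 + 1588
56853 = 35·1588 + 1273
1588 = 1·1273 + 315
1273 = 4·315 + 13
315 = 24·13 + 3
13 = 4·3 + 1
3 = 3·1 + 0
Back-substitute:
1 = 13 − 4·3
1 = −4·315 + 97·13
1 = 97·1273 − 392·315
1 = −392·1588 + 489·1273
1 = 489·56853 − 17507·1588
1 = −17507·229000 + 70517·56853
So 56853⁻¹ ≡ 70517 (mod 229000).
Then x ≡ 70517·175679 ≡ 143043 (mod 229000); the smallest non-negative solution is x = 143043.

143043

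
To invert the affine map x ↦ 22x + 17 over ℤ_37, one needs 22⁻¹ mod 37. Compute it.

Extended Euclidean algorithm:
37 = 1·22 + 15
22 = 1·15 + 7
15 = 2·7 + 1
7 = 7·1 + 0
gcd = 1, so the inverse exists. Back-substitute:
1 = 15 − 2·7
1 = −2·22 + 3·15
1 = 3·37 − 5·22
Hence 22⁻¹ ≡ -5 ≡ 32 (mod 37).

32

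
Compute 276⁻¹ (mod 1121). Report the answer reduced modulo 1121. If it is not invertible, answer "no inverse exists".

Run Euclid on (1121, 276):
1121 = 4×276 + 17
276 = 16×17 + 4
17 = 4×4 + 1
4 = 4×1 + 0
gcd = 1, so the inverse exists. Back-substitute:
1 = 17 − 4·4
1 = −4·276 + 65·17
1 = 65·1121 − 264·276
Hence 276⁻¹ ≡ -264 ≡ 857 (mod 1121).

857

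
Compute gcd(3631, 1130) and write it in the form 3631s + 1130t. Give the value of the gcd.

1

Euclidean algorithm:
3631 = 3*1130 + 241
1130 = 4*241 + 166
241 = 1*166 + 75
166 = 2*75 + 16
75 = 4*16 + 11
16 = 1*11 + 5
11 = 2*5 + 1
5 = 5*1 + 0
gcd(3631, 1130) = 1.
Express as a combination:
1 = 11 − 2·5
1 = −2·16 + 3·11
1 = 3·75 − 14·16
1 = −14·166 + 31·75
1 = 31·241 − 45·166
1 = −45·1130 + 211·241
1 = 211·3631 − 678·1130
So 1 = (211)·3631 + (-678)·1130.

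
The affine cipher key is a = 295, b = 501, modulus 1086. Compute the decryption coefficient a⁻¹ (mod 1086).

751

Run Euclid on (1086, 295):
1086 = 3×295 + 201
295 = 1×201 + 94
201 = 2×94 + 13
94 = 7×13 + 3
13 = 4×3 + 1
3 = 3×1 + 0
Since gcd(295, 1086) = 1, back-substitute to write 1 as a combination:
1 = 13 − 4·3
1 = −4·94 + 29·13
1 = 29·201 − 62·94
1 = −62·295 + 91·201
1 = 91·1086 − 335·295
Hence 295⁻¹ ≡ -335 ≡ 751 (mod 1086).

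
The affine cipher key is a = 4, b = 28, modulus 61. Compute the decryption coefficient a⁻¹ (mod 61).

46

Run Euclid on (61, 4):
61 = 15×4 + 1
4 = 4×1 + 0
The gcd is 1. Working backward:
1 = 61 − 15·4
Hence 4⁻¹ ≡ -15 ≡ 46 (mod 61).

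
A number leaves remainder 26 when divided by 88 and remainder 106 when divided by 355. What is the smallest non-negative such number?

Write x = 26 + 88·k. Then 88·k ≡ 106 − 26 ≡ 80 (mod 355).
Need 88⁻¹ mod 355. Extended Euclid on (355, 88):
355 = 4*88 + 3
88 = 29*3 + 1
3 = 3*1 + 0
Back-substitute:
1 = 88 − 29·3
1 = −29·355 + 117·88
88⁻¹ ≡ 117 (mod 355), so k ≡ 117·80 ≡ 130 (mod 355).
x = 26 + 88·130 = 11466.

11466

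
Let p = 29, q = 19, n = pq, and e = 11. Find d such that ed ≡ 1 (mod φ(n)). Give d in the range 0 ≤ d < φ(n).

φ(n) = (p−1)(q−1) = 28·18 = 504.
Need d with 11·d ≡ 1 (mod 504). Apply the extended Euclidean algorithm:
504 = 45×11 + 9
11 = 1×9 + 2
9 = 4×2 + 1
2 = 2×1 + 0
Back-substitute:
1 = 9 − 4·2
1 = −4·11 + 5·9
1 = 5·504 − 229·11
So 11·(-229) ≡ 1 (mod 504), hence d ≡ -229 ≡ 275 (mod 504).

275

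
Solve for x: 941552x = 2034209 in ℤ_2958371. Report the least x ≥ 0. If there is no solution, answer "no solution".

473130

First find gcd(941552, 2958371):
2958371 = 3*941552 + 133715
941552 = 7*133715 + 5547
133715 = 24*5547 + 587
5547 = 9*587 + 264
587 = 2*264 + 59
264 = 4*59 + 28
59 = 2*28 + 3
28 = 9*3 + 1
3 = 3*1 + 0
gcd = 1, so a unique solution mod 2958371 exists.
Back-substitute for the Bézout coefficients:
1 = 28 − 9·3
1 = −9·59 + 19·28
1 = 19·264 − 85·59
1 = −85·587 + 189·264
1 = 189·5547 − 1786·587
1 = −1786·133715 + 43053·5547
1 = 43053·941552 − 303157·133715
1 = −303157·2958371 + 952524·941552
So 941552·(952524) ≡ 1 (mod 2958371), giving 941552⁻¹ ≡ 952524.
x ≡ 941552⁻¹·2034209 ≡ 952524·2034209 ≡ 473130 (mod 2958371).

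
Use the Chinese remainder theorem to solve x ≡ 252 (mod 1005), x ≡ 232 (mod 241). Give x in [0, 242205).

Write x = 252 + 1005·k. Then 1005·k ≡ 232 − 252 ≡ 221 (mod 241).
Need 1005⁻¹ mod 241. Extended Euclid on (241, 41):
241 = 5×41 + 36
41 = 1×36 + 5
36 = 7×5 + 1
5 = 5×1 + 0
Back-substitute:
1 = 36 − 7·5
1 = −7·41 + 8·36
1 = 8·241 − 47·41
1005⁻¹ ≡ 194 (mod 241), so k ≡ 194·221 ≡ 217 (mod 241).
x = 252 + 1005·217 = 218337.

218337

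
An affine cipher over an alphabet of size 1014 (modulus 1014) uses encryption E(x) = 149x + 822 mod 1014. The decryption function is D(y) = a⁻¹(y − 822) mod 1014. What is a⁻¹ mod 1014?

245

Extended Euclidean algorithm:
1014 = 6×149 + 120
149 = 1×120 + 29
120 = 4×29 + 4
29 = 7×4 + 1
4 = 4×1 + 0
gcd = 1, so the inverse exists. Back-substitute:
1 = 29 − 7·4
1 = −7·120 + 29·29
1 = 29·149 − 36·120
1 = −36·1014 + 245·149
So 149·245 ≡ 1 (mod 1014).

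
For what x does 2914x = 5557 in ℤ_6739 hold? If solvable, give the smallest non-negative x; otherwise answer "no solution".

First find gcd(2914, 6739):
6739 = 2*2914 + 911
2914 = 3*911 + 181
911 = 5*181 + 6
181 = 30*6 + 1
6 = 6*1 + 0
gcd = 1, so a unique solution mod 6739 exists.
Back-substitute for the Bézout coefficients:
1 = 181 − 30·6
1 = −30·911 + 151·181
1 = 151·2914 − 483·911
1 = −483·6739 + 1117·2914
So 2914·(1117) ≡ 1 (mod 6739), giving 2914⁻¹ ≡ 1117.
x ≡ 2914⁻¹·5557 ≡ 1117·5557 ≡ 550 (mod 6739).

550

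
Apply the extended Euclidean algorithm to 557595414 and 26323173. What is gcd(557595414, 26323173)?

Euclidean algorithm:
557595414 = 21×26323173 + 4808781
26323173 = 5×4808781 + 2279268
4808781 = 2×2279268 + 250245
2279268 = 9×250245 + 27063
250245 = 9×27063 + 6678
27063 = 4×6678 + 351
6678 = 19×351 + 9
351 = 39×9 + 0
gcd(557595414, 26323173) = 9.
Working backward:
9 = 6678 − 19·351
9 = −19·27063 + 77·6678
9 = 77·250245 − 712·27063
9 = −712·2279268 + 6485·250245
9 = 6485·4808781 − 13682·2279268
9 = −13682·26323173 + 74895·4808781
9 = 74895·557595414 − 1586477·26323173
So 9 = (74895)·557595414 + (-1586477)·26323173.

9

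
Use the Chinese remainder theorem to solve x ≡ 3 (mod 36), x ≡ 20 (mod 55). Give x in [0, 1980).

75

Write x = 3 + 36·k. Then 36·k ≡ 20 − 3 ≡ 17 (mod 55).
Need 36⁻¹ mod 55. Extended Euclid on (55, 36):
55 = 1·36 + 19
36 = 1·19 + 17
19 = 1·17 + 2
17 = 8·2 + 1
2 = 2·1 + 0
Back-substitute:
1 = 17 − 8·2
1 = −8·19 + 9·17
1 = 9·36 − 17·19
1 = −17·55 + 26·36
36⁻¹ ≡ 26 (mod 55), so k ≡ 26·17 ≡ 2 (mod 55).
x = 3 + 36·2 = 75.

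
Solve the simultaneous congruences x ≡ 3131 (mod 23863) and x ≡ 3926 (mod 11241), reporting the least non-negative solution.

Write x = 3131 + 23863·k. Then 23863·k ≡ 3926 − 3131 ≡ 795 (mod 11241).
Need 23863⁻¹ mod 11241. Extended Euclid on (11241, 1381):
11241 = 8×1381 + 193
1381 = 7×193 + 30
193 = 6×30 + 13
30 = 2×13 + 4
13 = 3×4 + 1
4 = 4×1 + 0
Back-substitute:
1 = 13 − 3·4
1 = −3·30 + 7·13
1 = 7·193 − 45·30
1 = −45·1381 + 322·193
1 = 322·11241 − 2621·1381
23863⁻¹ ≡ 8620 (mod 11241), so k ≡ 8620·795 ≡ 7131 (mod 11241).
x = 3131 + 23863·7131 = 170170184.

170170184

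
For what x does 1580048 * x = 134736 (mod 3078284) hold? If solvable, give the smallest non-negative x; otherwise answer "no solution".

310157

First find gcd(1580048, 3078284):
3078284 = 1*1580048 + 1498236
1580048 = 1*1498236 + 81812
1498236 = 18*81812 + 25620
81812 = 3*25620 + 4952
25620 = 5*4952 + 860
4952 = 5*860 + 652
860 = 1*652 + 208
652 = 3*208 + 28
208 = 7*28 + 12
28 = 2*12 + 4
12 = 3*4 + 0
gcd = 4 and 4 | 134736, so solutions exist. Divide through by 4: 395012x ≡ 33684 (mod 769571).
Now find 395012⁻¹ mod 769571:
769571 = 1·395012 + 374559
395012 = 1·374559 + 20453
374559 = 18·20453 + 6405
20453 = 3·6405 + 1238
6405 = 5·1238 + 215
1238 = 5·215 + 163
215 = 1·163 + 52
163 = 3·52 + 7
52 = 7·7 + 3
7 = 2·3 + 1
3 = 3·1 + 0
Back-substitute:
1 = 7 − 2·3
1 = −2·52 + 15·7
1 = 15·163 − 47·52
1 = −47·215 + 62·163
1 = 62·1238 − 357·215
1 = −357·6405 + 1847·1238
1 = 1847·20453 − 5898·6405
1 = −5898·374559 + 108011·20453
1 = 108011·395012 − 113909·374559
1 = −113909·769571 + 221920·395012
So 395012⁻¹ ≡ 221920 (mod 769571).
Then x ≡ 221920·33684 ≡ 310157 (mod 769571); the smallest non-negative solution is x = 310157.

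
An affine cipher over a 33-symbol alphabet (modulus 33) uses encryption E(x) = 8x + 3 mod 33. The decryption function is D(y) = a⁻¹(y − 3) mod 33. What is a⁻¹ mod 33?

29

Extended Euclidean algorithm:
33 = 4×8 + 1
8 = 8×1 + 0
gcd = 1, so the inverse exists. Back-substitute:
1 = 33 − 4·8
So 8·(-4) ≡ 1 (mod 33), and -4 ≡ 29 (mod 33).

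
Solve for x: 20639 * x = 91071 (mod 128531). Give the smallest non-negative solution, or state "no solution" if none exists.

109971

First find gcd(20639, 128531):
128531 = 6·20639 + 4697
20639 = 4·4697 + 1851
4697 = 2·1851 + 995
1851 = 1·995 + 856
995 = 1·856 + 139
856 = 6·139 + 22
139 = 6·22 + 7
22 = 3·7 + 1
7 = 7·1 + 0
gcd = 1, so a unique solution mod 128531 exists.
Back-substitute for the Bézout coefficients:
1 = 22 − 3·7
1 = −3·139 + 19·22
1 = 19·856 − 117·139
1 = −117·995 + 136·856
1 = 136·1851 − 253·995
1 = −253·4697 + 642·1851
1 = 642·20639 − 2821·4697
1 = −2821·128531 + 17568·20639
So 20639·(17568) ≡ 1 (mod 128531), giving 20639⁻¹ ≡ 17568.
x ≡ 20639⁻¹·91071 ≡ 17568·91071 ≡ 109971 (mod 128531).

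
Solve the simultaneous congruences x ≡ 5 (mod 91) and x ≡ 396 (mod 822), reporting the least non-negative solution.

67800

Write x = 5 + 91·k. Then 91·k ≡ 396 − 5 ≡ 391 (mod 822).
Need 91⁻¹ mod 822. Extended Euclid on (822, 91):
822 = 9·91 + 3
91 = 30·3 + 1
3 = 3·1 + 0
Back-substitute:
1 = 91 − 30·3
1 = −30·822 + 271·91
91⁻¹ ≡ 271 (mod 822), so k ≡ 271·391 ≡ 745 (mod 822).
x = 5 + 91·745 = 67800.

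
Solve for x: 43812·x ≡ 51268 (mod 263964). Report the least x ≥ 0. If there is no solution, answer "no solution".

gcd(43812, 263964):
263964 = 6×43812 + 1092
43812 = 40×1092 + 132
1092 = 8×132 + 36
132 = 3×36 + 24
36 = 1×24 + 12
24 = 2×12 + 0
gcd = 12, but 12 ∤ 51268, so the congruence has no solution.

no solution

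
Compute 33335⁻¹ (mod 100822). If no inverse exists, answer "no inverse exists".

Extended Euclidean algorithm:
100822 = 3*33335 + 817
33335 = 40*817 + 655
817 = 1*655 + 162
655 = 4*162 + 7
162 = 23*7 + 1
7 = 7*1 + 0
gcd = 1, so the inverse exists. Back-substitute:
1 = 162 − 23·7
1 = −23·655 + 93·162
1 = 93·817 − 116·655
1 = −116·33335 + 4733·817
1 = 4733·100822 − 14315·33335
Hence 33335⁻¹ ≡ -14315 ≡ 86507 (mod 100822).

86507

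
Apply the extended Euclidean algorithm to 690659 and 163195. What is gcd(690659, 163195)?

Euclidean algorithm:
690659 = 4×163195 + 37879
163195 = 4×37879 + 11679
37879 = 3×11679 + 2842
11679 = 4×2842 + 311
2842 = 9×311 + 43
311 = 7×43 + 10
43 = 4×10 + 3
10 = 3×3 + 1
3 = 3×1 + 0
gcd(690659, 163195) = 1.
Express as a combination:
1 = 10 − 3·3
1 = −3·43 + 13·10
1 = 13·311 − 94·43
1 = −94·2842 + 859·311
1 = 859·11679 − 3530·2842
1 = −3530·37879 + 11449·11679
1 = 11449·163195 − 49326·37879
1 = −49326·690659 + 208753·163195
So 1 = (-49326)·690659 + (208753)·163195.

1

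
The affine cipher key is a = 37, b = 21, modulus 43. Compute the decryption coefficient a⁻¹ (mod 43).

Extended Euclidean algorithm:
43 = 1·37 + 6
37 = 6·6 + 1
6 = 6·1 + 0
The gcd is 1. Working backward:
1 = 37 − 6·6
1 = −6·43 + 7·37
So 37·7 ≡ 1 (mod 43).

7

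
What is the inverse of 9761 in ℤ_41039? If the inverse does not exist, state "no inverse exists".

35094

Apply the Euclidean algorithm to 41039 and 9761:
41039 = 4·9761 + 1995
9761 = 4·1995 + 1781
1995 = 1·1781 + 214
1781 = 8·214 + 69
214 = 3·69 + 7
69 = 9·7 + 6
7 = 1·6 + 1
6 = 6·1 + 0
The gcd is 1. Working backward:
1 = 7 − 6
1 = −69 + 10·7
1 = 10·214 − 31·69
1 = −31·1781 + 258·214
1 = 258·1995 − 289·1781
1 = −289·9761 + 1414·1995
1 = 1414·41039 − 5945·9761
Thus 9761·(-5945) ≡ 1 (mod 41039); reducing, -5945 mod 41039 = 35094.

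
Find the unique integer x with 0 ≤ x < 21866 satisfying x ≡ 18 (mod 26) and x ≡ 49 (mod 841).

9300

Write x = 18 + 26·k. Then 26·k ≡ 49 − 18 ≡ 31 (mod 841).
Need 26⁻¹ mod 841. Extended Euclid on (841, 26):
841 = 32*26 + 9
26 = 2*9 + 8
9 = 1*8 + 1
8 = 8*1 + 0
Back-substitute:
1 = 9 − 8
1 = −26 + 3·9
1 = 3·841 − 97·26
26⁻¹ ≡ 744 (mod 841), so k ≡ 744·31 ≡ 357 (mod 841).
x = 18 + 26·357 = 9300.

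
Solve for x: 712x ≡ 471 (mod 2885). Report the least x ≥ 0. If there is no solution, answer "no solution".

183

First find gcd(712, 2885):
2885 = 4·712 + 37
712 = 19·37 + 9
37 = 4·9 + 1
9 = 9·1 + 0
gcd = 1, so a unique solution mod 2885 exists.
Back-substitute for the Bézout coefficients:
1 = 37 − 4·9
1 = −4·712 + 77·37
1 = 77·2885 − 312·712
So 712·(-312) ≡ 1 (mod 2885), giving 712⁻¹ ≡ 2573.
x ≡ 712⁻¹·471 ≡ 2573·471 ≡ 183 (mod 2885).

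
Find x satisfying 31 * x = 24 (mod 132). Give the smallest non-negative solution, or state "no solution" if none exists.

120

First find gcd(31, 132):
132 = 4·31 + 8
31 = 3·8 + 7
8 = 1·7 + 1
7 = 7·1 + 0
gcd = 1, so a unique solution mod 132 exists.
Back-substitute for the Bézout coefficients:
1 = 8 − 7
1 = −31 + 4·8
1 = 4·132 − 17·31
So 31·(-17) ≡ 1 (mod 132), giving 31⁻¹ ≡ 115.
x ≡ 31⁻¹·24 ≡ 115·24 ≡ 120 (mod 132).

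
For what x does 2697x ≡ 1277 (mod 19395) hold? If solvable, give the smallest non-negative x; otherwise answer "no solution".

no solution

gcd(2697, 19395):
19395 = 7·2697 + 516
2697 = 5·516 + 117
516 = 4·117 + 48
117 = 2·48 + 21
48 = 2·21 + 6
21 = 3·6 + 3
6 = 2·3 + 0
gcd = 3, but 3 ∤ 1277, so the congruence has no solution.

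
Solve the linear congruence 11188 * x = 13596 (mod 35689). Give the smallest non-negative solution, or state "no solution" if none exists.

First find gcd(11188, 35689):
35689 = 3*11188 + 2125
11188 = 5*2125 + 563
2125 = 3*563 + 436
563 = 1*436 + 127
436 = 3*127 + 55
127 = 2*55 + 17
55 = 3*17 + 4
17 = 4*4 + 1
4 = 4*1 + 0
gcd = 1, so a unique solution mod 35689 exists.
Back-substitute for the Bézout coefficients:
1 = 17 − 4·4
1 = −4·55 + 13·17
1 = 13·127 − 30·55
1 = −30·436 + 103·127
1 = 103·563 − 133·436
1 = −133·2125 + 502·563
1 = 502·11188 − 2643·2125
1 = −2643·35689 + 8431·11188
So 11188·(8431) ≡ 1 (mod 35689), giving 11188⁻¹ ≡ 8431.
x ≡ 11188⁻¹·13596 ≡ 8431·13596 ≡ 30497 (mod 35689).

30497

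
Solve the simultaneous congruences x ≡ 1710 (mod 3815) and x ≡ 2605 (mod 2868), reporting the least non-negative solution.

Write x = 1710 + 3815·k. Then 3815·k ≡ 2605 − 1710 ≡ 895 (mod 2868).
Need 3815⁻¹ mod 2868. Extended Euclid on (2868, 947):
2868 = 3×947 + 27
947 = 35×27 + 2
27 = 13×2 + 1
2 = 2×1 + 0
Back-substitute:
1 = 27 − 13·2
1 = −13·947 + 456·27
1 = 456·2868 − 1381·947
3815⁻¹ ≡ 1487 (mod 2868), so k ≡ 1487·895 ≡ 113 (mod 2868).
x = 1710 + 3815·113 = 432805.

432805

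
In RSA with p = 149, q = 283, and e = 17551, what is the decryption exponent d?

39943

φ(n) = (p−1)(q−1) = 148·282 = 41736.
Need d with 17551·d ≡ 1 (mod 41736). Apply the extended Euclidean algorithm:
41736 = 2·17551 + 6634
17551 = 2·6634 + 4283
6634 = 1·4283 + 2351
4283 = 1·2351 + 1932
2351 = 1·1932 + 419
1932 = 4·419 + 256
419 = 1·256 + 163
256 = 1·163 + 93
163 = 1·93 + 70
93 = 1·70 + 23
70 = 3·23 + 1
23 = 23·1 + 0
Back-substitute:
1 = 70 − 3·23
1 = −3·93 + 4·70
1 = 4·163 − 7·93
1 = −7·256 + 11·163
1 = 11·419 − 18·256
1 = −18·1932 + 83·419
1 = 83·2351 − 101·1932
1 = −101·4283 + 184·2351
1 = 184·6634 − 285·4283
1 = −285·17551 + 754·6634
1 = 754·41736 − 1793·17551
So 17551·(-1793) ≡ 1 (mod 41736), hence d ≡ -1793 ≡ 39943 (mod 41736).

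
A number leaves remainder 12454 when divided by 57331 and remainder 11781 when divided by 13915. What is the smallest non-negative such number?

Write x = 12454 + 57331·k. Then 57331·k ≡ 11781 − 12454 ≡ 13242 (mod 13915).
Need 57331⁻¹ mod 13915. Extended Euclid on (13915, 1671):
13915 = 8*1671 + 547
1671 = 3*547 + 30
547 = 18*30 + 7
30 = 4*7 + 2
7 = 3*2 + 1
2 = 2*1 + 0
Back-substitute:
1 = 7 − 3·2
1 = −3·30 + 13·7
1 = 13·547 − 237·30
1 = −237·1671 + 724·547
1 = 724·13915 − 6029·1671
57331⁻¹ ≡ 7886 (mod 13915), so k ≡ 7886·13242 ≡ 8252 (mod 13915).
x = 12454 + 57331·8252 = 473107866.

473107866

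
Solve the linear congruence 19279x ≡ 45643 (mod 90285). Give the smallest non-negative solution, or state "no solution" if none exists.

First find gcd(19279, 90285):
90285 = 4·19279 + 13169
19279 = 1·13169 + 6110
13169 = 2·6110 + 949
6110 = 6·949 + 416
949 = 2·416 + 117
416 = 3·117 + 65
117 = 1·65 + 52
65 = 1·52 + 13
52 = 4·13 + 0
gcd = 13 and 13 | 45643, so solutions exist. Divide through by 13: 1483x ≡ 3511 (mod 6945).
Now find 1483⁻¹ mod 6945:
6945 = 4×1483 + 1013
1483 = 1×1013 + 470
1013 = 2×470 + 73
470 = 6×73 + 32
73 = 2×32 + 9
32 = 3×9 + 5
9 = 1×5 + 4
5 = 1×4 + 1
4 = 4×1 + 0
Back-substitute:
1 = 5 − 4
1 = −9 + 2·5
1 = 2·32 − 7·9
1 = −7·73 + 16·32
1 = 16·470 − 103·73
1 = −103·1013 + 222·470
1 = 222·1483 − 325·1013
1 = −325·6945 + 1522·1483
So 1483⁻¹ ≡ 1522 (mod 6945).
Then x ≡ 1522·3511 ≡ 3037 (mod 6945); the smallest non-negative solution is x = 3037.

3037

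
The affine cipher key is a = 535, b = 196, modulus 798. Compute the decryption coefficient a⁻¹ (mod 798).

355

gcd(798, 535) by repeated division:
798 = 1·535 + 263
535 = 2·263 + 9
263 = 29·9 + 2
9 = 4·2 + 1
2 = 2·1 + 0
The gcd is 1. Working backward:
1 = 9 − 4·2
1 = −4·263 + 117·9
1 = 117·535 − 238·263
1 = −238·798 + 355·535
So 535·355 ≡ 1 (mod 798).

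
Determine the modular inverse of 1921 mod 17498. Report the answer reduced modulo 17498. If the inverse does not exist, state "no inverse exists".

Extended Euclidean algorithm:
17498 = 9×1921 + 209
1921 = 9×209 + 40
209 = 5×40 + 9
40 = 4×9 + 4
9 = 2×4 + 1
4 = 4×1 + 0
The gcd is 1. Working backward:
1 = 9 − 2·4
1 = −2·40 + 9·9
1 = 9·209 − 47·40
1 = −47·1921 + 432·209
1 = 432·17498 − 3935·1921
Hence 1921⁻¹ ≡ -3935 ≡ 13563 (mod 17498).

13563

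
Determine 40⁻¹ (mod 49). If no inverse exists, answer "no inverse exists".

38

Run Euclid on (49, 40):
49 = 1×40 + 9
40 = 4×9 + 4
9 = 2×4 + 1
4 = 4×1 + 0
gcd = 1, so the inverse exists. Back-substitute:
1 = 9 − 2·4
1 = −2·40 + 9·9
1 = 9·49 − 11·40
Thus 40·(-11) ≡ 1 (mod 49); reducing, -11 mod 49 = 38.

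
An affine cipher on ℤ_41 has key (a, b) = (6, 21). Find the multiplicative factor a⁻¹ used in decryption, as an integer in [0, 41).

7

gcd(41, 6) by repeated division:
41 = 6*6 + 5
6 = 1*5 + 1
5 = 5*1 + 0
Since gcd(6, 41) = 1, back-substitute to write 1 as a combination:
1 = 6 − 5
1 = −41 + 7·6
So 6·7 ≡ 1 (mod 41).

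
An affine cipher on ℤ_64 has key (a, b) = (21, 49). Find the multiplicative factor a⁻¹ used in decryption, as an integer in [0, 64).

Run Euclid on (64, 21):
64 = 3·21 + 1
21 = 21·1 + 0
gcd = 1, so the inverse exists. Back-substitute:
1 = 64 − 3·21
Hence 21⁻¹ ≡ -3 ≡ 61 (mod 64).

61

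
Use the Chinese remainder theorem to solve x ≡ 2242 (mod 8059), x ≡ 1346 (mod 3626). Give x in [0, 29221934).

15346578

Write x = 2242 + 8059·k. Then 8059·k ≡ 1346 − 2242 ≡ 2730 (mod 3626).
Need 8059⁻¹ mod 3626. Extended Euclid on (3626, 807):
3626 = 4·807 + 398
807 = 2·398 + 11
398 = 36·11 + 2
11 = 5·2 + 1
2 = 2·1 + 0
Back-substitute:
1 = 11 − 5·2
1 = −5·398 + 181·11
1 = 181·807 − 367·398
1 = −367·3626 + 1649·807
8059⁻¹ ≡ 1649 (mod 3626), so k ≡ 1649·2730 ≡ 1904 (mod 3626).
x = 2242 + 8059·1904 = 15346578.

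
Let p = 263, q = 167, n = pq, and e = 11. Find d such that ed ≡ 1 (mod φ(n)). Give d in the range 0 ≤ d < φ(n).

23723

φ(n) = (p−1)(q−1) = 262·166 = 43492.
Need d with 11·d ≡ 1 (mod 43492). Apply the extended Euclidean algorithm:
43492 = 3953*11 + 9
11 = 1*9 + 2
9 = 4*2 + 1
2 = 2*1 + 0
Back-substitute:
1 = 9 − 4·2
1 = −4·11 + 5·9
1 = 5·43492 − 19769·11
So 11·(-19769) ≡ 1 (mod 43492), hence d ≡ -19769 ≡ 23723 (mod 43492).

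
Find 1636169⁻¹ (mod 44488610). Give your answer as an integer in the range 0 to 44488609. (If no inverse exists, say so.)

33670239

Run Euclid on (44488610, 1636169):
44488610 = 27*1636169 + 312047
1636169 = 5*312047 + 75934
312047 = 4*75934 + 8311
75934 = 9*8311 + 1135
8311 = 7*1135 + 366
1135 = 3*366 + 37
366 = 9*37 + 33
37 = 1*33 + 4
33 = 8*4 + 1
4 = 4*1 + 0
The gcd is 1. Working backward:
1 = 33 − 8·4
1 = −8·37 + 9·33
1 = 9·366 − 89·37
1 = −89·1135 + 276·366
1 = 276·8311 − 2021·1135
1 = −2021·75934 + 18465·8311
1 = 18465·312047 − 75881·75934
1 = −75881·1636169 + 397870·312047
1 = 397870·44488610 − 10818371·1636169
Hence 1636169⁻¹ ≡ -10818371 ≡ 33670239 (mod 44488610).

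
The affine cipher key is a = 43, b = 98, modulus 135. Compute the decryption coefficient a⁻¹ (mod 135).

22

Apply the Euclidean algorithm to 135 and 43:
135 = 3·43 + 6
43 = 7·6 + 1
6 = 6·1 + 0
Since gcd(43, 135) = 1, back-substitute to write 1 as a combination:
1 = 43 − 7·6
1 = −7·135 + 22·43
So 43·22 ≡ 1 (mod 135).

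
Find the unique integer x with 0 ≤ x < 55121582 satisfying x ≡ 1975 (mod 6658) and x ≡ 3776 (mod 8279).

19037197

Write x = 1975 + 6658·k. Then 6658·k ≡ 3776 − 1975 ≡ 1801 (mod 8279).
Need 6658⁻¹ mod 8279. Extended Euclid on (8279, 6658):
8279 = 1×6658 + 1621
6658 = 4×1621 + 174
1621 = 9×174 + 55
174 = 3×55 + 9
55 = 6×9 + 1
9 = 9×1 + 0
Back-substitute:
1 = 55 − 6·9
1 = −6·174 + 19·55
1 = 19·1621 − 177·174
1 = −177·6658 + 727·1621
1 = 727·8279 − 904·6658
6658⁻¹ ≡ 7375 (mod 8279), so k ≡ 7375·1801 ≡ 2859 (mod 8279).
x = 1975 + 6658·2859 = 19037197.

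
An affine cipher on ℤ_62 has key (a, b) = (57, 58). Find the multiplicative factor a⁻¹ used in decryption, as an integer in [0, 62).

Extended Euclidean algorithm:
62 = 1*57 + 5
57 = 11*5 + 2
5 = 2*2 + 1
2 = 2*1 + 0
gcd = 1, so the inverse exists. Back-substitute:
1 = 5 − 2·2
1 = −2·57 + 23·5
1 = 23·62 − 25·57
So 57·(-25) ≡ 1 (mod 62), and -25 ≡ 37 (mod 62).

37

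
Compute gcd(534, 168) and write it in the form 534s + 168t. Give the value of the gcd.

Apply Euclid's algorithm to 534 and 168:
534 = 3*168 + 30
168 = 5*30 + 18
30 = 1*18 + 12
18 = 1*12 + 6
12 = 2*6 + 0
gcd(534, 168) = 6.
Express as a combination:
6 = 18 − 12
6 = −30 + 2·18
6 = 2·168 − 11·30
6 = −11·534 + 35·168
So 6 = (-11)·534 + (35)·168.

6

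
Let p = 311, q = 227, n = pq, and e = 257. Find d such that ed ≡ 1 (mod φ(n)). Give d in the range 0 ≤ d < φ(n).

φ(n) = (p−1)(q−1) = 310·226 = 70060.
Need d with 257·d ≡ 1 (mod 70060). Apply the extended Euclidean algorithm:
70060 = 272·257 + 156
257 = 1·156 + 101
156 = 1·101 + 55
101 = 1·55 + 46
55 = 1·46 + 9
46 = 5·9 + 1
9 = 9·1 + 0
Back-substitute:
1 = 46 − 5·9
1 = −5·55 + 6·46
1 = 6·101 − 11·55
1 = −11·156 + 17·101
1 = 17·257 − 28·156
1 = −28·70060 + 7633·257
So 257·7633 ≡ 1 (mod 70060), hence d = 7633.

7633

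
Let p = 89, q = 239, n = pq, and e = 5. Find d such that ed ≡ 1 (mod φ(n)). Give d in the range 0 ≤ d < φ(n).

φ(n) = (p−1)(q−1) = 88·238 = 20944.
Need d with 5·d ≡ 1 (mod 20944). Apply the extended Euclidean algorithm:
20944 = 4188·5 + 4
5 = 1·4 + 1
4 = 4·1 + 0
Back-substitute:
1 = 5 − 4
1 = −20944 + 4189·5
So 5·4189 ≡ 1 (mod 20944), hence d = 4189.

4189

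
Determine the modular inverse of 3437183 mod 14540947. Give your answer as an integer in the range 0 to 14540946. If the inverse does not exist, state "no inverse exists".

Apply the Euclidean algorithm to 14540947 and 3437183:
14540947 = 4*3437183 + 792215
3437183 = 4*792215 + 268323
792215 = 2*268323 + 255569
268323 = 1*255569 + 12754
255569 = 20*12754 + 489
12754 = 26*489 + 40
489 = 12*40 + 9
40 = 4*9 + 4
9 = 2*4 + 1
4 = 4*1 + 0
gcd = 1, so the inverse exists. Back-substitute:
1 = 9 − 2·4
1 = −2·40 + 9·9
1 = 9·489 − 110·40
1 = −110·12754 + 2869·489
1 = 2869·255569 − 57490·12754
1 = −57490·268323 + 60359·255569
1 = 60359·792215 − 178208·268323
1 = −178208·3437183 + 773191·792215
1 = 773191·14540947 − 3270972·3437183
Thus 3437183·(-3270972) ≡ 1 (mod 14540947); reducing, -3270972 mod 14540947 = 11269975.

11269975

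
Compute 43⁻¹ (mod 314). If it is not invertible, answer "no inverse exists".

241

gcd(314, 43) by repeated division:
314 = 7*43 + 13
43 = 3*13 + 4
13 = 3*4 + 1
4 = 4*1 + 0
The gcd is 1. Working backward:
1 = 13 − 3·4
1 = −3·43 + 10·13
1 = 10·314 − 73·43
Hence 43⁻¹ ≡ -73 ≡ 241 (mod 314).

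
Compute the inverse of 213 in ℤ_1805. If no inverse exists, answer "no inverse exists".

822

Extended Euclidean algorithm:
1805 = 8·213 + 101
213 = 2·101 + 11
101 = 9·11 + 2
11 = 5·2 + 1
2 = 2·1 + 0
Since gcd(213, 1805) = 1, back-substitute to write 1 as a combination:
1 = 11 − 5·2
1 = −5·101 + 46·11
1 = 46·213 − 97·101
1 = −97·1805 + 822·213
So 213·822 ≡ 1 (mod 1805).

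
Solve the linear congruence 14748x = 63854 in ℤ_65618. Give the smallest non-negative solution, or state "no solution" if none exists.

First find gcd(14748, 65618):
65618 = 4*14748 + 6626
14748 = 2*6626 + 1496
6626 = 4*1496 + 642
1496 = 2*642 + 212
642 = 3*212 + 6
212 = 35*6 + 2
6 = 3*2 + 0
gcd = 2 and 2 | 63854, so solutions exist. Divide through by 2: 7374x ≡ 31927 (mod 32809).
Now find 7374⁻¹ mod 32809:
32809 = 4·7374 + 3313
7374 = 2·3313 + 748
3313 = 4·748 + 321
748 = 2·321 + 106
321 = 3·106 + 3
106 = 35·3 + 1
3 = 3·1 + 0
Back-substitute:
1 = 106 − 35·3
1 = −35·321 + 106·106
1 = 106·748 − 247·321
1 = −247·3313 + 1094·748
1 = 1094·7374 − 2435·3313
1 = −2435·32809 + 10834·7374
So 7374⁻¹ ≡ 10834 (mod 32809).
Then x ≡ 10834·31927 ≡ 24640 (mod 32809); the smallest non-negative solution is x = 24640.

24640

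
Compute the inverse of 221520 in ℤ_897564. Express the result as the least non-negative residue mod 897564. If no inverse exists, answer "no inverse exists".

Euclidean algorithm on 897564, 221520:
897564 = 4·221520 + 11484
221520 = 19·11484 + 3324
11484 = 3·3324 + 1512
3324 = 2·1512 + 300
1512 = 5·300 + 12
300 = 25·12 + 0
gcd(221520, 897564) = 12 ≠ 1, so 221520 has no multiplicative inverse modulo 897564.

no inverse exists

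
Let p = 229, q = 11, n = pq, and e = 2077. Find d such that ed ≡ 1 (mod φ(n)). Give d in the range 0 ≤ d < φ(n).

1213

φ(n) = (p−1)(q−1) = 228·10 = 2280.
Need d with 2077·d ≡ 1 (mod 2280). Apply the extended Euclidean algorithm:
2280 = 1·2077 + 203
2077 = 10·203 + 47
203 = 4·47 + 15
47 = 3·15 + 2
15 = 7·2 + 1
2 = 2·1 + 0
Back-substitute:
1 = 15 − 7·2
1 = −7·47 + 22·15
1 = 22·203 − 95·47
1 = −95·2077 + 972·203
1 = 972·2280 − 1067·2077
So 2077·(-1067) ≡ 1 (mod 2280), hence d ≡ -1067 ≡ 1213 (mod 2280).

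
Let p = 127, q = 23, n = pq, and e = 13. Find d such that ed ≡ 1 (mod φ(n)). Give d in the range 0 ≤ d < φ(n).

φ(n) = (p−1)(q−1) = 126·22 = 2772.
Need d with 13·d ≡ 1 (mod 2772). Apply the extended Euclidean algorithm:
2772 = 213*13 + 3
13 = 4*3 + 1
3 = 3*1 + 0
Back-substitute:
1 = 13 − 4·3
1 = −4·2772 + 853·13
So 13·853 ≡ 1 (mod 2772), hence d = 853.

853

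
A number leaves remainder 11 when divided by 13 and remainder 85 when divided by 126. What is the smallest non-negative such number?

Write x = 11 + 13·k. Then 13·k ≡ 85 − 11 ≡ 74 (mod 126).
Need 13⁻¹ mod 126. Extended Euclid on (126, 13):
126 = 9·13 + 9
13 = 1·9 + 4
9 = 2·4 + 1
4 = 4·1 + 0
Back-substitute:
1 = 9 − 2·4
1 = −2·13 + 3·9
1 = 3·126 − 29·13
13⁻¹ ≡ 97 (mod 126), so k ≡ 97·74 ≡ 122 (mod 126).
x = 11 + 13·122 = 1597.

1597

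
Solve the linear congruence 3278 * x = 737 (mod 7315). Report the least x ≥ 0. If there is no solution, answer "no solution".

First find gcd(3278, 7315):
7315 = 2×3278 + 759
3278 = 4×759 + 242
759 = 3×242 + 33
242 = 7×33 + 11
33 = 3×11 + 0
gcd = 11 and 11 | 737, so solutions exist. Divide through by 11: 298x ≡ 67 (mod 665).
Now find 298⁻¹ mod 665:
665 = 2*298 + 69
298 = 4*69 + 22
69 = 3*22 + 3
22 = 7*3 + 1
3 = 3*1 + 0
Back-substitute:
1 = 22 − 7·3
1 = −7·69 + 22·22
1 = 22·298 − 95·69
1 = −95·665 + 212·298
So 298⁻¹ ≡ 212 (mod 665).
Then x ≡ 212·67 ≡ 239 (mod 665); the smallest non-negative solution is x = 239.

239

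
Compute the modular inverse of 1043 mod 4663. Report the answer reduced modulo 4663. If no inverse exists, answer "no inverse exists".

Apply the Euclidean algorithm to 4663 and 1043:
4663 = 4*1043 + 491
1043 = 2*491 + 61
491 = 8*61 + 3
61 = 20*3 + 1
3 = 3*1 + 0
gcd = 1, so the inverse exists. Back-substitute:
1 = 61 − 20·3
1 = −20·491 + 161·61
1 = 161·1043 − 342·491
1 = −342·4663 + 1529·1043
So 1043·1529 ≡ 1 (mod 4663).

1529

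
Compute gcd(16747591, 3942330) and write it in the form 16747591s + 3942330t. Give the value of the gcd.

7

Euclidean algorithm:
16747591 = 4×3942330 + 978271
3942330 = 4×978271 + 29246
978271 = 33×29246 + 13153
29246 = 2×13153 + 2940
13153 = 4×2940 + 1393
2940 = 2×1393 + 154
1393 = 9×154 + 7
154 = 22×7 + 0
gcd(16747591, 3942330) = 7.
Working backward:
7 = 1393 − 9·154
7 = −9·2940 + 19·1393
7 = 19·13153 − 85·2940
7 = −85·29246 + 189·13153
7 = 189·978271 − 6322·29246
7 = −6322·3942330 + 25477·978271
7 = 25477·16747591 − 108230·3942330
So 7 = (25477)·16747591 + (-108230)·3942330.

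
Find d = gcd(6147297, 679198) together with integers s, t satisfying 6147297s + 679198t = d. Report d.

Euclidean algorithm:
6147297 = 9*679198 + 34515
679198 = 19*34515 + 23413
34515 = 1*23413 + 11102
23413 = 2*11102 + 1209
11102 = 9*1209 + 221
1209 = 5*221 + 104
221 = 2*104 + 13
104 = 8*13 + 0
gcd(6147297, 679198) = 13.
Back-substituting:
13 = 221 − 2·104
13 = −2·1209 + 11·221
13 = 11·11102 − 101·1209
13 = −101·23413 + 213·11102
13 = 213·34515 − 314·23413
13 = −314·679198 + 6179·34515
13 = 6179·6147297 − 55925·679198
So 13 = (6179)·6147297 + (-55925)·679198.

13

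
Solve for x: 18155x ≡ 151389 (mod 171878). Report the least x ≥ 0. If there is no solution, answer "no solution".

First find gcd(18155, 171878):
171878 = 9·18155 + 8483
18155 = 2·8483 + 1189
8483 = 7·1189 + 160
1189 = 7·160 + 69
160 = 2·69 + 22
69 = 3·22 + 3
22 = 7·3 + 1
3 = 3·1 + 0
gcd = 1, so a unique solution mod 171878 exists.
Back-substitute for the Bézout coefficients:
1 = 22 − 7·3
1 = −7·69 + 22·22
1 = 22·160 − 51·69
1 = −51·1189 + 379·160
1 = 379·8483 − 2704·1189
1 = −2704·18155 + 5787·8483
1 = 5787·171878 − 54787·18155
So 18155·(-54787) ≡ 1 (mod 171878), giving 18155⁻¹ ≡ 117091.
x ≡ 18155⁻¹·151389 ≡ 117091·151389 ≡ 167503 (mod 171878).

167503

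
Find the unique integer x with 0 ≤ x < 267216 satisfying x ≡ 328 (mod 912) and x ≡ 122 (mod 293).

Write x = 328 + 912·k. Then 912·k ≡ 122 − 328 ≡ 87 (mod 293).
Need 912⁻¹ mod 293. Extended Euclid on (293, 33):
293 = 8*33 + 29
33 = 1*29 + 4
29 = 7*4 + 1
4 = 4*1 + 0
Back-substitute:
1 = 29 − 7·4
1 = −7·33 + 8·29
1 = 8·293 − 71·33
912⁻¹ ≡ 222 (mod 293), so k ≡ 222·87 ≡ 269 (mod 293).
x = 328 + 912·269 = 245656.

245656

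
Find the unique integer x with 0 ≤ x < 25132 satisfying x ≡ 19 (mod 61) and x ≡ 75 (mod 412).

Write x = 19 + 61·k. Then 61·k ≡ 75 − 19 ≡ 56 (mod 412).
Need 61⁻¹ mod 412. Extended Euclid on (412, 61):
412 = 6*61 + 46
61 = 1*46 + 15
46 = 3*15 + 1
15 = 15*1 + 0
Back-substitute:
1 = 46 − 3·15
1 = −3·61 + 4·46
1 = 4·412 − 27·61
61⁻¹ ≡ 385 (mod 412), so k ≡ 385·56 ≡ 136 (mod 412).
x = 19 + 61·136 = 8315.

8315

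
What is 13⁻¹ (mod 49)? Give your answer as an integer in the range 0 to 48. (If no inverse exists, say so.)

34

Run Euclid on (49, 13):
49 = 3*13 + 10
13 = 1*10 + 3
10 = 3*3 + 1
3 = 3*1 + 0
gcd = 1, so the inverse exists. Back-substitute:
1 = 10 − 3·3
1 = −3·13 + 4·10
1 = 4·49 − 15·13
Hence 13⁻¹ ≡ -15 ≡ 34 (mod 49).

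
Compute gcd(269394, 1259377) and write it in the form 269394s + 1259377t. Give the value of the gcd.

Euclidean algorithm:
1259377 = 4×269394 + 181801
269394 = 1×181801 + 87593
181801 = 2×87593 + 6615
87593 = 13×6615 + 1598
6615 = 4×1598 + 223
1598 = 7×223 + 37
223 = 6×37 + 1
37 = 37×1 + 0
gcd(269394, 1259377) = 1.
Express as a combination:
1 = 223 − 6·37
1 = −6·1598 + 43·223
1 = 43·6615 − 178·1598
1 = −178·87593 + 2357·6615
1 = 2357·181801 − 4892·87593
1 = −4892·269394 + 7249·181801
1 = 7249·1259377 − 33888·269394
So 1 = (7249)·1259377 + (-33888)·269394.

1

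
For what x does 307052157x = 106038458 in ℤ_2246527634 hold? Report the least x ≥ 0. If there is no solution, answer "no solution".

2237812478

First find gcd(307052157, 2246527634):
2246527634 = 7*307052157 + 97162535
307052157 = 3*97162535 + 15564552
97162535 = 6*15564552 + 3775223
15564552 = 4*3775223 + 463660
3775223 = 8*463660 + 65943
463660 = 7*65943 + 2059
65943 = 32*2059 + 55
2059 = 37*55 + 24
55 = 2*24 + 7
24 = 3*7 + 3
7 = 2*3 + 1
3 = 3*1 + 0
gcd = 1, so a unique solution mod 2246527634 exists.
Back-substitute for the Bézout coefficients:
1 = 7 − 2·3
1 = −2·24 + 7·7
1 = 7·55 − 16·24
1 = −16·2059 + 599·55
1 = 599·65943 − 19184·2059
1 = −19184·463660 + 134887·65943
1 = 134887·3775223 − 1098280·463660
1 = −1098280·15564552 + 4528007·3775223
1 = 4528007·97162535 − 28266322·15564552
1 = −28266322·307052157 + 89326973·97162535
1 = 89326973·2246527634 − 653555133·307052157
So 307052157·(-653555133) ≡ 1 (mod 2246527634), giving 307052157⁻¹ ≡ 1592972501.
x ≡ 307052157⁻¹·106038458 ≡ 1592972501·106038458 ≡ 2237812478 (mod 2246527634).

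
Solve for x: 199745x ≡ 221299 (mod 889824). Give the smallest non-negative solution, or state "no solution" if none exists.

First find gcd(199745, 889824):
889824 = 4·199745 + 90844
199745 = 2·90844 + 18057
90844 = 5·18057 + 559
18057 = 32·559 + 169
559 = 3·169 + 52
169 = 3·52 + 13
52 = 4·13 + 0
gcd = 13 and 13 | 221299, so solutions exist. Divide through by 13: 15365x ≡ 17023 (mod 68448).
Now find 15365⁻¹ mod 68448:
68448 = 4×15365 + 6988
15365 = 2×6988 + 1389
6988 = 5×1389 + 43
1389 = 32×43 + 13
43 = 3×13 + 4
13 = 3×4 + 1
4 = 4×1 + 0
Back-substitute:
1 = 13 − 3·4
1 = −3·43 + 10·13
1 = 10·1389 − 323·43
1 = −323·6988 + 1625·1389
1 = 1625·15365 − 3573·6988
1 = −3573·68448 + 15917·15365
So 15365⁻¹ ≡ 15917 (mod 68448).
Then x ≡ 15917·17023 ≡ 37907 (mod 68448); the smallest non-negative solution is x = 37907.

37907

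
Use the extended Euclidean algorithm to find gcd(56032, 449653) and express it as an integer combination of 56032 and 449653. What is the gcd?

1

Repeated division:
449653 = 8*56032 + 1397
56032 = 40*1397 + 152
1397 = 9*152 + 29
152 = 5*29 + 7
29 = 4*7 + 1
7 = 7*1 + 0
gcd(56032, 449653) = 1.
Working backward:
1 = 29 − 4·7
1 = −4·152 + 21·29
1 = 21·1397 − 193·152
1 = −193·56032 + 7741·1397
1 = 7741·449653 − 62121·56032
So 1 = (7741)·449653 + (-62121)·56032.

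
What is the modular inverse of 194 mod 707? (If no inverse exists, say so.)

Run Euclid on (707, 194):
707 = 3*194 + 125
194 = 1*125 + 69
125 = 1*69 + 56
69 = 1*56 + 13
56 = 4*13 + 4
13 = 3*4 + 1
4 = 4*1 + 0
Since gcd(194, 707) = 1, back-substitute to write 1 as a combination:
1 = 13 − 3·4
1 = −3·56 + 13·13
1 = 13·69 − 16·56
1 = −16·125 + 29·69
1 = 29·194 − 45·125
1 = −45·707 + 164·194
So 194·164 ≡ 1 (mod 707).

164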